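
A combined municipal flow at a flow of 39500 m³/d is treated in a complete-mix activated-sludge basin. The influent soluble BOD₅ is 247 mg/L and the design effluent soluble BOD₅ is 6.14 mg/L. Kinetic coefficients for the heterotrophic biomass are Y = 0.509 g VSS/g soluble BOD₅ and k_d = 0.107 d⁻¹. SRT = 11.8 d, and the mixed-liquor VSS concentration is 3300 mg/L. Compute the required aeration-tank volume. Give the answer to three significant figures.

V ≈ 7650 m³

Rearranging the biomass balance for a CMAS with decay, V = Y·Q·ΔS·θ_c / [X·(1+k_d θ_c)] = 0.509 × 39500 × (247 − 6.14) × 11.8 / [3300 × (1 + 0.107 × 11.8)] = 5.71×10^7 / 7467 = 7653 m³.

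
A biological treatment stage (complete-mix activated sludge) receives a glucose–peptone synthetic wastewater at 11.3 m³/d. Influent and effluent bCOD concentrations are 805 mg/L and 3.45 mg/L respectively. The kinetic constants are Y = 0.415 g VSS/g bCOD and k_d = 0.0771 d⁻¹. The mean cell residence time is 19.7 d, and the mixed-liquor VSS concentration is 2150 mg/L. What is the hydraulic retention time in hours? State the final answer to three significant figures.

τ ≈ 29.0 h

From the SRT design equation V = Y Q (S₀−S) θ_c / [X (1 + k_d θ_c)] = 0.415 × 11.3 × (805 − 3.45) × 19.7 / [2150 × (1 + 0.0771 × 19.7)] = 7.4×10^4 / 5416 = 13.67 m³.
HRT = V/Q = 13.67 m³ / 11.3 m³·d⁻¹ = 1.210 d × 24 = 29.04 h.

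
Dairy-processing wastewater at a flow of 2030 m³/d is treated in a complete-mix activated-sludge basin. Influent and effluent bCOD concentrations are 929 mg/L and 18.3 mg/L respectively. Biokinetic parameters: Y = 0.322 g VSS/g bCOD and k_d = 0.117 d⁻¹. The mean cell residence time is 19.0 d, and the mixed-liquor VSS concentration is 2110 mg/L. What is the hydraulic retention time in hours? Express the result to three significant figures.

τ ≈ 19.7 h

Rearranging the biomass balance for a CMAS with decay, V = Y·Q·ΔS·θ_c / [X·(1+k_d θ_c)] = 0.322 × 2030 × (929 − 18.3) × 19.0 / [2110 × (1 + 0.117 × 19.0)] = 1.13×10^7 / 6801 = 1663 m³.
Hydraulic retention time τ = V/Q = 1663 / 2030 = 0.8193 d = 19.66 h.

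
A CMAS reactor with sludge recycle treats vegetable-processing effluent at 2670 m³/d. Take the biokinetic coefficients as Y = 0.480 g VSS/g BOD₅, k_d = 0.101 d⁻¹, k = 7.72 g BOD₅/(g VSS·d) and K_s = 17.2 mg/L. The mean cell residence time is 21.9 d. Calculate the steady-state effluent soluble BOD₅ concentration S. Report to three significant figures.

Effluent substrate depends only on kinetics and SRT: S = K_s(1 + k_d θ_c) / [θ_c(Yk − k_d) − 1] = 17.2 × (1 + 0.101 × 21.9) / [21.9 × (0.480 × 7.72 − 0.101) − 1] = 55.24 / 77.94 = 0.7088 mg/L.

S ≈ 0.709 mg/L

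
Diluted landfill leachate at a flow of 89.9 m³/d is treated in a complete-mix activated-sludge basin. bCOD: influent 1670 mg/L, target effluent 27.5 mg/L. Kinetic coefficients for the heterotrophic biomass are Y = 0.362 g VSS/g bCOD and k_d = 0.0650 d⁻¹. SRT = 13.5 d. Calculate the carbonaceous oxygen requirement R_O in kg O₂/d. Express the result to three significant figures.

The observed yield is Y_obs = Y/(1 + k_d·θ_c) = 0.362 / (1 + 0.0650 × 13.5) = 0.362 / 1.877 = 0.1928 g VSS per g bCOD removed.
Mass of bCOD removed per day: Q(S₀ − S) = 89.9 × 1642 g/m³ = 147.7 kg/d.
Biomass synthesised: P_X = Y_obs × 147.7 = 28.47 kg VSS/d.
R_O = Q·(S₀ − S) − 1.42·P_X = 147.7 − 1.42 × 28.47 = 107.2 kg O₂/d.

R_O ≈ 107 kg O₂/d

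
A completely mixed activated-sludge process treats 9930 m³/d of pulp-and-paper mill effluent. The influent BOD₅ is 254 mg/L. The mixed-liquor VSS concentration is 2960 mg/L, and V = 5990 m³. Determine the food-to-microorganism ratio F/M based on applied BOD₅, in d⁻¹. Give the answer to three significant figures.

F/M = applied load / biomass = Q·S₀/(V·X) = 9930 × 254 / (5990 × 2960) = 0.1423 d⁻¹.

F/M ≈ 0.142 d⁻¹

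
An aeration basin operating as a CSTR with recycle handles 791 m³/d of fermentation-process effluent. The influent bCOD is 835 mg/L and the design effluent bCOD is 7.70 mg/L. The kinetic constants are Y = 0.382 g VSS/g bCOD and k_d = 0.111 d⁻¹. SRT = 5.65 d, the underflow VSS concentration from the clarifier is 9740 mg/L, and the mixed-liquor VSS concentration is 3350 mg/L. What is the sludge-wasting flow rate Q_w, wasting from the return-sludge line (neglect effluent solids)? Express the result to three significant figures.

Q_w ≈ 15.8 m³/d

Steady-state biomass mass balance: V·X·(1 + k_d·θ_c) = Y·Q·(S₀ − S)·θ_c, so V = 0.382 × 791 × (835 − 7.70) × 5.65 / [3350 × (1 + 0.111 × 5.65)] = 1.41×10^6 / 5451 = 259.1 m³.
Q_w = (V·X)/(θ_c X_r) = 259.1 × 3350 / (5.65 × 9740) = 15.77 m³/d.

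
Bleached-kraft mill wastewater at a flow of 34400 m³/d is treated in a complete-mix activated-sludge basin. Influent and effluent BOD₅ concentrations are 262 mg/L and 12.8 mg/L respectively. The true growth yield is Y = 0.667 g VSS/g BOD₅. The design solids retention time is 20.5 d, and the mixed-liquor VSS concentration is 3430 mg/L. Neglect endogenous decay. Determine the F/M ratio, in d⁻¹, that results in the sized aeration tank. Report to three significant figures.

F/M ≈ 0.0769 d⁻¹

V·X = Y·Q·ΔS·θ_c gives V = 0.667 × 34400 × (262 − 12.8) × 20.5 / 3430 = 34174 m³.
F/M = applied load / biomass = Q·S₀/(V·X) = 34400 × 262 / (34174 × 3430) = 0.07689 d⁻¹.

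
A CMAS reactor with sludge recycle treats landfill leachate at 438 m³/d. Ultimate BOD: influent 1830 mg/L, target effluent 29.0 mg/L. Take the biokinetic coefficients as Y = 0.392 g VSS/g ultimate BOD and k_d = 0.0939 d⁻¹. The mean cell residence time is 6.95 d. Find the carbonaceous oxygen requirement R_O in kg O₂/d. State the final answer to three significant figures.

R_O ≈ 523 kg O₂/d

Y_obs = Y / (1 + k_d θ_c) = 0.392 / (1 + 0.0939 × 6.95) = 0.392 / 1.653 = 0.2372.
Mass of ultimate BOD removed per day: Q(S₀ − S) = 438 × 1801 g/m³ = 788.8 kg/d.
Net sludge production P_X = 0.2372 × 788.8 = 187.1 kg VSS/d.
R_O = Q·ΔS − 1.42 P_X = 788.8 − 265.7 = 523.1 kg O₂/d.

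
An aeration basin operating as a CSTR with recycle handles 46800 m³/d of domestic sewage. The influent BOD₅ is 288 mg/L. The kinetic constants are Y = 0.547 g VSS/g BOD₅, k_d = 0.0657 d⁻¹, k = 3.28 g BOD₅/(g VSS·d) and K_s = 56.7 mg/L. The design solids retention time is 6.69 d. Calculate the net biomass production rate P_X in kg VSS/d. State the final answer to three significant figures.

For a completely mixed reactor with recycle the Lawrence–McCarty relation gives S = K_s·(1 + k_d·θ_c) / [θ_c·(Y·k − k_d) − 1] = 56.7 × (1 + 0.0657 × 6.69) / [6.69 × (0.547 × 3.28 − 0.0657) − 1] = 81.62 / 10.56 = 7.727 mg/L.
Correct the yield for decay: Y_obs = Y/(1 + k_d θ_c) = 0.547 / (1 + 0.0657 × 6.69) = 0.547 / 1.440 = 0.3800.
Substrate removed = Q·(S₀ − S) = 46800 m³/d × (288 − 7.73) g/m³ = 1.31×10^7 g/d = 13117 kg/d.
So the net sludge growth is P_X = 0.3800 × 13117 = 4984 kg VSS/d.

P_X ≈ 4980 kg VSS/d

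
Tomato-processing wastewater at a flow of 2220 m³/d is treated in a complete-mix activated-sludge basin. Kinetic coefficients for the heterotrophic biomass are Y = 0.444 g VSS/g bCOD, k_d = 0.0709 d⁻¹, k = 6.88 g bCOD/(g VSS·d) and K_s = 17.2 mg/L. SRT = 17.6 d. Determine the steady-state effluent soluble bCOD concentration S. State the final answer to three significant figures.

S ≈ 0.751 mg/L

From the Monod/SRT balance for a CMAS, S = K_s·(1+k_d θ_c)/[θ_c·(Y k − k_d) − 1] = 17.2 × (1 + 0.0709 × 17.6) / [17.6 × (0.444 × 6.88 − 0.0709) − 1] = 38.66 / 51.52 = 0.7505 mg/L.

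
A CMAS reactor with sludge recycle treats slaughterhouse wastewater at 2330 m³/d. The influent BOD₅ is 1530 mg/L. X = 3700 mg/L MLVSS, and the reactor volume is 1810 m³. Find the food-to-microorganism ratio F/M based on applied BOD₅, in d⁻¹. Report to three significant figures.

F/M = applied load / biomass = Q·S₀/(V·X) = 2330 × 1530 / (1810 × 3700) = 0.5323 d⁻¹.

F/M ≈ 0.532 d⁻¹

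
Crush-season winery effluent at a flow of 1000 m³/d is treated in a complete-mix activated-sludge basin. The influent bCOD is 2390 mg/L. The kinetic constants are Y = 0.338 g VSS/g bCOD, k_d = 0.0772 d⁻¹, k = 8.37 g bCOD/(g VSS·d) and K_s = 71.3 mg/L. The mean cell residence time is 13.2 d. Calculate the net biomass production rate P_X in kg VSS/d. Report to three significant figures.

P_X ≈ 399 kg VSS/d

For a completely mixed reactor with recycle the Lawrence–McCarty relation gives S = K_s·(1 + k_d·θ_c) / [θ_c·(Y·k − k_d) − 1] = 71.3 × (1 + 0.0772 × 13.2) / [13.2 × (0.338 × 8.37 − 0.0772) − 1] = 144.0 / 35.32 = 4.075 mg/L.
Y_obs = Y / (1 + k_d θ_c) = 0.338 / (1 + 0.0772 × 13.2) = 0.338 / 2.019 = 0.1674.
ΔS = 2390 − 4.08 = 2386 mg/L, so the substrate removal rate is 1000 × 2386/1000 = 2386 kg bCOD/d.
P_X = Y_obs · Q(S₀ − S) = 0.1674 × 2386 = 399.4 kg VSS/d.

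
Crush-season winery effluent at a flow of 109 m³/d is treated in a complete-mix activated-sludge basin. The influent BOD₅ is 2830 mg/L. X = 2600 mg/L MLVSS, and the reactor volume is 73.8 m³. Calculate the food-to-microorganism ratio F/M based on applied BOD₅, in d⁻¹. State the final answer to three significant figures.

F/M = Q·S₀ / (V·X) = 109 × 2830 / (73.80 × 2600) = 1.608 g BOD₅·(g VSS·d)⁻¹.

F/M ≈ 1.61 d⁻¹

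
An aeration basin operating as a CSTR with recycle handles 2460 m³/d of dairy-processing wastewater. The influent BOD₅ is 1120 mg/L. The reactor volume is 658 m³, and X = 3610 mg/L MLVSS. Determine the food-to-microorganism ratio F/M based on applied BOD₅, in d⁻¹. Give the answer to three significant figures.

F/M ≈ 1.16 d⁻¹

F/M = applied load / biomass = Q·S₀/(V·X) = 2460 × 1120 / (658.0 × 3610) = 1.160 d⁻¹.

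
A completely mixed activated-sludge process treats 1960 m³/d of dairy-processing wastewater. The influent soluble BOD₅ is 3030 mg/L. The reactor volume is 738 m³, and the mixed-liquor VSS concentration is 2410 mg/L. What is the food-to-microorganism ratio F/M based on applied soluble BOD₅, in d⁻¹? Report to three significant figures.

F/M ≈ 3.34 d⁻¹

Food-to-microorganism ratio F/M = Q S₀ / (V X) = 1960 × 3030 / (738.0 × 2410) = 3.339 d⁻¹.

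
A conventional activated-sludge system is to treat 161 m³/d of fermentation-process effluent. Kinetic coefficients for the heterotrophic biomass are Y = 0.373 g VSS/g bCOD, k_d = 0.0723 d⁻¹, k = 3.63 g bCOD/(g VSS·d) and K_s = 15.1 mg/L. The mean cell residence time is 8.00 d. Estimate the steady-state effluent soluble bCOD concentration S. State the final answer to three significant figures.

From the Monod/SRT balance for a CMAS, S = K_s·(1+k_d θ_c)/[θ_c·(Y k − k_d) − 1] = 15.1 × (1 + 0.0723 × 8.00) / [8.00 × (0.373 × 3.63 − 0.0723) − 1] = 23.83 / 9.254 = 2.576 mg/L.

S ≈ 2.58 mg/L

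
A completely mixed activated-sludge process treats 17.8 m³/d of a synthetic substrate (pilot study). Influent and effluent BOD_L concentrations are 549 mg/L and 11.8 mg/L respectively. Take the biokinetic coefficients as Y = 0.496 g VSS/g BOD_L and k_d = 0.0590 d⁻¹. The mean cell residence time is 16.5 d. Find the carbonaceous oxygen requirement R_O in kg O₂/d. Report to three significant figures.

R_O ≈ 6.15 kg O₂/d

Y_obs = Y / (1 + k_d θ_c) = 0.496 / (1 + 0.0590 × 16.5) = 0.496 / 1.974 = 0.2513.
Substrate removed = Q·(S₀ − S) = 17.8 m³/d × (549 − 11.8) g/m³ = 9.56×10^3 g/d = 9.562 kg/d.
P_X = Y_obs·Q·(S₀ − S) = 0.2513 × 9.562 = 2.403 kg VSS/d.
R_O = Q·ΔS − 1.42 P_X = 9.562 − 3.413 = 6.150 kg O₂/d.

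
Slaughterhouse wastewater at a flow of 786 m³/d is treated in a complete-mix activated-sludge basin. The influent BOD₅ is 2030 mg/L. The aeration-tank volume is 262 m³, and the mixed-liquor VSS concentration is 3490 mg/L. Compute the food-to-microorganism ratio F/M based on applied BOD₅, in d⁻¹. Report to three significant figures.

F/M ≈ 1.74 d⁻¹

F/M = Q·S₀ / (V·X) = 786 × 2030 / (262.0 × 3490) = 1.745 g BOD₅·(g VSS·d)⁻¹.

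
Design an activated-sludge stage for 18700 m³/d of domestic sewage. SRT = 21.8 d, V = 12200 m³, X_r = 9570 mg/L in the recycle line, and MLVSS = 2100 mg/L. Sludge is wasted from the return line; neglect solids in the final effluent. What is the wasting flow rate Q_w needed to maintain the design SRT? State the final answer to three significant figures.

Wasting from the return line (neglecting effluent solids): Q_w = V·X / (θ_c·X_r) = 12200 × 2100 / (21.8 × 9570) = 122.8 m³/d.

Q_w ≈ 123 m³/d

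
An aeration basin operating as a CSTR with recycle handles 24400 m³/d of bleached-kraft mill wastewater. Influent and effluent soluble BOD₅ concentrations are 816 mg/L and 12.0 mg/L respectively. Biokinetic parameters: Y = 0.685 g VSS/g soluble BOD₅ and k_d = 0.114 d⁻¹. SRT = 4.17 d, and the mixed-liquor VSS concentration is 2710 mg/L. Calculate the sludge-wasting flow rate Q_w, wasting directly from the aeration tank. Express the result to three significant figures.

Steady-state biomass mass balance: V·X·(1 + k_d·θ_c) = Y·Q·(S₀ − S)·θ_c, so V = 0.685 × 24400 × (816 − 12.0) × 4.17 / [2710 × (1 + 0.114 × 4.17)] = 5.6×10^7 / 3998 = 14015 m³.
Wasting from the aeration tank: Q_w = V / θ_c = 14015 / 4.17 = 3361 m³/d.

Q_w ≈ 3360 m³/d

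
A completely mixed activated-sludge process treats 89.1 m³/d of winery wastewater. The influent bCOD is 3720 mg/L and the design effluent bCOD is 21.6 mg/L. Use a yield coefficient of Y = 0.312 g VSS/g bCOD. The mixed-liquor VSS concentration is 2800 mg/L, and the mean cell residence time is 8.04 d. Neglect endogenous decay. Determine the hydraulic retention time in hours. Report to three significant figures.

With k_d = 0 the design equation reduces to V = Y Q (S₀−S) θ_c / X = 0.312 × 89.1 × (3720 − 21.6) × 8.04 / 2800 = 295.2 m³.
HRT = V/Q = 295.2 m³ / 89.1 m³·d⁻¹ = 3.313 d × 24 = 79.52 h.

τ ≈ 79.5 h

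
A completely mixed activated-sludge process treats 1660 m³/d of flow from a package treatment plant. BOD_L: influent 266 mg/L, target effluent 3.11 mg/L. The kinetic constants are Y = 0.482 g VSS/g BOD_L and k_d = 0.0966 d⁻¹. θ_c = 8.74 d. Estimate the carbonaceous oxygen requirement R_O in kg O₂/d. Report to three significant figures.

R_O ≈ 274 kg O₂/d

Observed yield with endogenous decay: Y_obs = Y / (1 + k_d·θ_c) = 0.482 / (1 + 0.0966 × 8.74) = 0.482 / 1.844 = 0.2613 g VSS/g BOD_L.
Mass of BOD_L removed per day: Q(S₀ − S) = 1660 × 262.9 g/m³ = 436.4 kg/d.
P_X = Y_obs·Q·(S₀ − S) = 0.2613 × 436.4 = 114.1 kg VSS/d.
R_O = Q·ΔS − 1.42 P_X = 436.4 − 162.0 = 274.4 kg O₂/d.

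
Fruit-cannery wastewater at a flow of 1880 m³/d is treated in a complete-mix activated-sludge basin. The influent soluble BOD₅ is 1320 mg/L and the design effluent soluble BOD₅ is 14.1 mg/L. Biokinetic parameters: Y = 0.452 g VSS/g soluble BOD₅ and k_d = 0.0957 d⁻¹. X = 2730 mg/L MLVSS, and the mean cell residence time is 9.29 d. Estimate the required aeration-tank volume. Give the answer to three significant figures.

Steady-state biomass mass balance: V·X·(1 + k_d·θ_c) = Y·Q·(S₀ − S)·θ_c, so V = 0.452 × 1880 × (1320 − 14.1) × 9.29 / [2730 × (1 + 0.0957 × 9.29)] = 1.03×10^7 / 5157 = 1999 m³.

V ≈ 2000 m³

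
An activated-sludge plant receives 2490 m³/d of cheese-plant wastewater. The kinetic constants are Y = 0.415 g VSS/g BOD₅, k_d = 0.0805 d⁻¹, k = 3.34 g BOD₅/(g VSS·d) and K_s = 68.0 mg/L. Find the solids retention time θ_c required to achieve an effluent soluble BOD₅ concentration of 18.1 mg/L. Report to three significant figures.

θ_c ≈ 4.74 d

From 1/θ_c = Y·k·S/(K_s + S) − k_d: Y·k·S/(K_s+S) = 0.415 × 3.34 × 18.1 / (68.0 + 18.1) = 0.2914 d⁻¹.
θ_c = 1/(μ − k_d) = 1/(0.2914 − 0.0805) = 1/0.2109 = 4.742 d.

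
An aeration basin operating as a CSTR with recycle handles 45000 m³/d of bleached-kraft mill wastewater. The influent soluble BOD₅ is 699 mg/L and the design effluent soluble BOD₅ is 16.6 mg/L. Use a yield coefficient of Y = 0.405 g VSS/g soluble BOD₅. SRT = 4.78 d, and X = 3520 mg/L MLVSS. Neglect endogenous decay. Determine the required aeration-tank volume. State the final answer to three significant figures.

With k_d = 0 the design equation reduces to V = Y Q (S₀−S) θ_c / X = 0.405 × 45000 × (699 − 16.6) × 4.78 / 3520 = 16889 m³.

V ≈ 16900 m³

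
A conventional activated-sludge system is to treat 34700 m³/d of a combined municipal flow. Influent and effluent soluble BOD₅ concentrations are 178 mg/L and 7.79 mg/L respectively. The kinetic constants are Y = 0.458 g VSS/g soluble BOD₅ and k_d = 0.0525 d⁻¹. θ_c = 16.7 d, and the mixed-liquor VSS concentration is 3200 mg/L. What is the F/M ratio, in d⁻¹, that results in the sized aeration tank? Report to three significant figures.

Rearranging the biomass balance for a CMAS with decay, V = Y·Q·ΔS·θ_c / [X·(1+k_d θ_c)] = 0.458 × 34700 × (178 − 7.79) × 16.7 / [3200 × (1 + 0.0525 × 16.7)] = 4.52×10^7 / 6006 = 7522 m³.
F/M = Q·S₀ / (V·X) = 34700 × 178 / (7522 × 3200) = 0.2566 g soluble BOD₅·(g VSS·d)⁻¹.

F/M ≈ 0.257 d⁻¹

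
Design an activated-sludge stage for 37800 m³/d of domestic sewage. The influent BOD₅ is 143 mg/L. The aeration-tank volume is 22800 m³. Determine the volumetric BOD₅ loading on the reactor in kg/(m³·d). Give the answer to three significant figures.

L_v ≈ 0.237 kg BOD₅/(m³·d)

L_v = Q S₀ / V = 37800 × 143 × 10⁻³ / 22800 = 0.2371 kg/(m³·d).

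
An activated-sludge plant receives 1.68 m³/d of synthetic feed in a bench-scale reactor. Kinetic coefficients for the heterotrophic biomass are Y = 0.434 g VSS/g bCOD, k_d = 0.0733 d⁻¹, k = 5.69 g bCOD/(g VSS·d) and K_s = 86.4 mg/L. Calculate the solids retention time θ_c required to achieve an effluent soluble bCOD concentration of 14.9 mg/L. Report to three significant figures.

θ_c ≈ 3.45 d

Specific growth rate at S = 14.9 mg/L: μ = YkS/(K_s+S) = 0.434·5.69·14.9/(86.4+14.9) = 0.3632 d⁻¹.
1/θ_c = 0.3632 − 0.0733 = 0.2899 d⁻¹, so θ_c = 3.449 d.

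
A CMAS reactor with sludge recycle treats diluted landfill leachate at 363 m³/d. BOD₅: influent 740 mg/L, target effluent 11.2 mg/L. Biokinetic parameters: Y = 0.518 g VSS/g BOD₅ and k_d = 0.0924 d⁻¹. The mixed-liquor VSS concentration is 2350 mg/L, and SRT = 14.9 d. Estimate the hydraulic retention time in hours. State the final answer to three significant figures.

Rearranging the biomass balance for a CMAS with decay, V = Y·Q·ΔS·θ_c / [X·(1+k_d θ_c)] = 0.518 × 363 × (740 − 11.2) × 14.9 / [2350 × (1 + 0.0924 × 14.9)] = 2.04×10^6 / 5585 = 365.6 m³.
τ = V/Q = 365.6/363 = 1.007 d, or 24.17 h.

τ ≈ 24.2 h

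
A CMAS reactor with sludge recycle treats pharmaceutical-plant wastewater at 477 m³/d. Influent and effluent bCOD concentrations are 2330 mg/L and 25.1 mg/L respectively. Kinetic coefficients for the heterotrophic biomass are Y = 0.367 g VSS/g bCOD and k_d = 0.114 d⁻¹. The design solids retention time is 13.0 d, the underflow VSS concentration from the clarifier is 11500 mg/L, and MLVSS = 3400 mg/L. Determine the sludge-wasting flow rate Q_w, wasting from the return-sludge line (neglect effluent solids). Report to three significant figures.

From the SRT design equation V = Y Q (S₀−S) θ_c / [X (1 + k_d θ_c)] = 0.367 × 477 × (2330 − 25.1) × 13.0 / [3400 × (1 + 0.114 × 13.0)] = 5.25×10^6 / 8439 = 621.6 m³.
θ_c = V·X/(Q_w·X_r) when wasting from the recycle, so Q_w = V·X/(θ_c·X_r) = 621.6 × 3400 / (13.0 × 11500) = 14.14 m³/d.

Q_w ≈ 14.1 m³/d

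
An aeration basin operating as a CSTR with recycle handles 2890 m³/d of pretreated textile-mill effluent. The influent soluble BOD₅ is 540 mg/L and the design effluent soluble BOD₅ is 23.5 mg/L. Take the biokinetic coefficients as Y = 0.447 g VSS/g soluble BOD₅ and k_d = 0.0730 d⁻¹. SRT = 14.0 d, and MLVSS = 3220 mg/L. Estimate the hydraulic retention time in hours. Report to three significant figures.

τ ≈ 11.9 h

From the SRT design equation V = Y Q (S₀−S) θ_c / [X (1 + k_d θ_c)] = 0.447 × 2890 × (540 − 23.5) × 14.0 / [3220 × (1 + 0.0730 × 14.0)] = 9.34×10^6 / 6511 = 1435 m³.
τ = V/Q = 1435/2890 = 0.4964 d, or 11.91 h.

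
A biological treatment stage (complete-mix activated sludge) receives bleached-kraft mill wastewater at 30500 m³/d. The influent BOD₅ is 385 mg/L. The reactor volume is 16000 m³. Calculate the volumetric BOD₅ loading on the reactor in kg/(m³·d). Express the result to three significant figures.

L_v ≈ 0.734 kg BOD₅/(m³·d)

Applied BOD₅ load per unit volume = Q·S₀/V = (30500 × 385/1000)/16000 = 0.7339 kg BOD₅·m⁻³·d⁻¹.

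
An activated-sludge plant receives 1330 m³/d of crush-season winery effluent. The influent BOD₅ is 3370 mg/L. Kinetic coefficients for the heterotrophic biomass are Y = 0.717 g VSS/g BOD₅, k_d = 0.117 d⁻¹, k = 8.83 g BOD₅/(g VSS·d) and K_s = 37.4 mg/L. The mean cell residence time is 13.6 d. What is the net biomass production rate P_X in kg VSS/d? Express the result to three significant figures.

P_X ≈ 1240 kg VSS/d

For a completely mixed reactor with recycle the Lawrence–McCarty relation gives S = K_s·(1 + k_d·θ_c) / [θ_c·(Y·k − k_d) − 1] = 37.4 × (1 + 0.117 × 13.6) / [13.6 × (0.717 × 8.83 − 0.117) − 1] = 96.91 / 83.51 = 1.160 mg/L.
The observed yield is Y_obs = Y/(1 + k_d·θ_c) = 0.717 / (1 + 0.117 × 13.6) = 0.717 / 2.591 = 0.2767 g VSS per g BOD₅ removed.
Substrate removed = Q·(S₀ − S) = 1330 m³/d × (3370 − 1.16) g/m³ = 4.48×10^6 g/d = 4481 kg/d.
So the net sludge growth is P_X = 0.2767 × 4481 = 1240 kg VSS/d.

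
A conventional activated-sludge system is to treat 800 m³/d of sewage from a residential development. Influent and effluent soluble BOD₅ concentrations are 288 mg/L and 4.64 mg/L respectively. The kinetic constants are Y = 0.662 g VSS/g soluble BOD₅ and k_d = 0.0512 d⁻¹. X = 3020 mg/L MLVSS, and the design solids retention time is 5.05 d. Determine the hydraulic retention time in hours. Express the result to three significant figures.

τ ≈ 5.98 h

Rearranging the biomass balance for a CMAS with decay, V = Y·Q·ΔS·θ_c / [X·(1+k_d θ_c)] = 0.662 × 800 × (288 − 4.64) × 5.05 / [3020 × (1 + 0.0512 × 5.05)] = 7.58×10^5 / 3801 = 199.4 m³.
τ = V/Q = 199.4/800 = 0.2492 d, or 5.982 h.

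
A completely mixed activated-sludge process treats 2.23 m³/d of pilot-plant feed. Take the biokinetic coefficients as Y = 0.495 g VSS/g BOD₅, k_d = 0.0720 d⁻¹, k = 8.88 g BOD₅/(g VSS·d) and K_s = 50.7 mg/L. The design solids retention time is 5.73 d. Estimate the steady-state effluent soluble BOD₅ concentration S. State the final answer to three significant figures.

From the Monod/SRT balance for a CMAS, S = K_s·(1+k_d θ_c)/[θ_c·(Y k − k_d) − 1] = 50.7 × (1 + 0.0720 × 5.73) / [5.73 × (0.495 × 8.88 − 0.0720) − 1] = 71.62 / 23.77 = 3.012 mg/L.

S ≈ 3.01 mg/L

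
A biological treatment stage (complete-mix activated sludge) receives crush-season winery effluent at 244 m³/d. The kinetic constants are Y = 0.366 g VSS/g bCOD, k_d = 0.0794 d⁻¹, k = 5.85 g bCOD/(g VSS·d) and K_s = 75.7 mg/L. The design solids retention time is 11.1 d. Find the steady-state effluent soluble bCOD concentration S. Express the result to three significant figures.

Effluent substrate depends only on kinetics and SRT: S = K_s(1 + k_d θ_c) / [θ_c(Yk − k_d) − 1] = 75.7 × (1 + 0.0794 × 11.1) / [11.1 × (0.366 × 5.85 − 0.0794) − 1] = 142.4 / 21.88 = 6.508 mg/L.

S ≈ 6.51 mg/L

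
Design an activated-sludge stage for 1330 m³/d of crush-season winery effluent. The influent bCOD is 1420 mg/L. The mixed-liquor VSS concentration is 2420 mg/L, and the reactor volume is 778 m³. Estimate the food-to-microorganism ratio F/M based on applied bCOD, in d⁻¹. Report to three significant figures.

F/M ≈ 1.00 d⁻¹

Food-to-microorganism ratio F/M = Q S₀ / (V X) = 1330 × 1420 / (778.0 × 2420) = 1.003 d⁻¹.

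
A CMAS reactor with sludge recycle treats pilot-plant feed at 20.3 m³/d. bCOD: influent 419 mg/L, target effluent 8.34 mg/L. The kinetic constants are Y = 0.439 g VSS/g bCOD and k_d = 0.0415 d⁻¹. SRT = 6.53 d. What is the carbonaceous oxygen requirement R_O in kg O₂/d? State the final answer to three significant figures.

R_O ≈ 4.25 kg O₂/d

The observed yield is Y_obs = Y/(1 + k_d·θ_c) = 0.439 / (1 + 0.0415 × 6.53) = 0.439 / 1.271 = 0.3454 g VSS per g bCOD removed.
Mass of bCOD removed per day: Q(S₀ − S) = 20.3 × 410.7 g/m³ = 8.336 kg/d.
P_X = Y_obs·Q·(S₀ − S) = 0.3454 × 8.336 = 2.879 kg VSS/d.
R_O = Q·ΔS − 1.42 P_X = 8.336 − 4.089 = 4.248 kg O₂/d.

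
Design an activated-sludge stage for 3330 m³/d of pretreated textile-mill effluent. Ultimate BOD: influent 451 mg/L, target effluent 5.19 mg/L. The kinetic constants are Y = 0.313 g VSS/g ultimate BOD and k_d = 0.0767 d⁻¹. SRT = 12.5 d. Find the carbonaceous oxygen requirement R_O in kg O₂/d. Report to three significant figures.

R_O ≈ 1150 kg O₂/d

The observed yield is Y_obs = Y/(1 + k_d·θ_c) = 0.313 / (1 + 0.0767 × 12.5) = 0.313 / 1.959 = 0.1598 g VSS per g ultimate BOD removed.
Mass of ultimate BOD removed per day: Q(S₀ − S) = 3330 × 445.8 g/m³ = 1485 kg/d.
Net sludge production P_X = 0.1598 × 1485 = 237.2 kg VSS/d.
R_O = Q·(S₀ − S) − 1.42·P_X = 1485 − 1.42 × 237.2 = 1148 kg O₂/d.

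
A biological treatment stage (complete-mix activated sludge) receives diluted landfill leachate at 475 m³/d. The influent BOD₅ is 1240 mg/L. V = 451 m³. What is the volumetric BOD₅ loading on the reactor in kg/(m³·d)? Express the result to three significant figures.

Applied BOD₅ load per unit volume = Q·S₀/V = (475 × 1240/1000)/451.0 = 1.306 kg BOD₅·m⁻³·d⁻¹.

L_v ≈ 1.31 kg BOD₅/(m³·d)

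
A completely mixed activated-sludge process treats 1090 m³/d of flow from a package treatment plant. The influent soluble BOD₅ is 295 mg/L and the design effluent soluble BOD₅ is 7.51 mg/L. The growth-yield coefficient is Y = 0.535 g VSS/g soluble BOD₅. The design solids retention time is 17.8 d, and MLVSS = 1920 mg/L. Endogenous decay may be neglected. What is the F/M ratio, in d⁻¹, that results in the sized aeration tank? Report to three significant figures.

F/M ≈ 0.108 d⁻¹

With k_d = 0 the design equation reduces to V = Y Q (S₀−S) θ_c / X = 0.535 × 1090 × (295 − 7.51) × 17.8 / 1920 = 1554 m³.
F/M = applied load / biomass = Q·S₀/(V·X) = 1090 × 295 / (1554 × 1920) = 0.1078 d⁻¹.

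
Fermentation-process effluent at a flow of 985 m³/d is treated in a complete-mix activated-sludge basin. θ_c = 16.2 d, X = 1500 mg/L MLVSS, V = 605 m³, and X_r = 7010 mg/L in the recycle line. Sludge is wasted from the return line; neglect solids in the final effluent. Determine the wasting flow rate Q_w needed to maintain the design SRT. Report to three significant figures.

Q_w ≈ 7.99 m³/d

Q_w = (V·X)/(θ_c X_r) = 605.0 × 1500 / (16.2 × 7010) = 7.991 m³/d.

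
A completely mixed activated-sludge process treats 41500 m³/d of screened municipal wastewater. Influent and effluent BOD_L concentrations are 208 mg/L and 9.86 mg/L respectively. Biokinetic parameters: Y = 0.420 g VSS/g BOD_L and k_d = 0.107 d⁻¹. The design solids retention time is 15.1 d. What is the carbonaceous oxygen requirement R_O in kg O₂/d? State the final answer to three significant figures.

Observed yield with endogenous decay: Y_obs = Y / (1 + k_d·θ_c) = 0.420 / (1 + 0.107 × 15.1) = 0.420 / 2.616 = 0.1606 g VSS/g BOD_L.
ΔS = 208 − 9.86 = 198.1 mg/L, so the substrate removal rate is 41500 × 198.1/1000 = 8223 kg BOD_L/d.
P_X = Y_obs·Q·(S₀ − S) = 0.1606 × 8223 = 1320 kg VSS/d.
R_O = Q·ΔS − 1.42 P_X = 8223 − 1875 = 6348 kg O₂/d.

R_O ≈ 6350 kg O₂/d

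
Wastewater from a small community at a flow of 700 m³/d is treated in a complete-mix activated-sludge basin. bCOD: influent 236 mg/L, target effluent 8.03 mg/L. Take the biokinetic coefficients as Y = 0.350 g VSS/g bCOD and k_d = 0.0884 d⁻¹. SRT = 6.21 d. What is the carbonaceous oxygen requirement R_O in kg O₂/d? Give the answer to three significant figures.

R_O ≈ 108 kg O₂/d

The observed yield is Y_obs = Y/(1 + k_d·θ_c) = 0.350 / (1 + 0.0884 × 6.21) = 0.350 / 1.549 = 0.2260 g VSS per g bCOD removed.
Substrate removed = Q·(S₀ − S) = 700 m³/d × (236 − 8.03) g/m³ = 1.6×10^5 g/d = 159.6 kg/d.
Biomass synthesised: P_X = Y_obs × 159.6 = 36.06 kg VSS/d.
R_O = Q·ΔS − 1.42 P_X = 159.6 − 51.20 = 108.4 kg O₂/d.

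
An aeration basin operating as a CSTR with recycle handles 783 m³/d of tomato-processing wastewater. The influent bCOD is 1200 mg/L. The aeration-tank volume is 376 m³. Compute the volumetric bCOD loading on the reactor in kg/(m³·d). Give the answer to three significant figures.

Volumetric loading L_v = Q·S₀ / V = 783 × 1200 g/m³ / 376.0 m³ = 2499 g/(m³·d) = 2.499 kg bCOD/(m³·d).

L_v ≈ 2.50 kg bCOD/(m³·d)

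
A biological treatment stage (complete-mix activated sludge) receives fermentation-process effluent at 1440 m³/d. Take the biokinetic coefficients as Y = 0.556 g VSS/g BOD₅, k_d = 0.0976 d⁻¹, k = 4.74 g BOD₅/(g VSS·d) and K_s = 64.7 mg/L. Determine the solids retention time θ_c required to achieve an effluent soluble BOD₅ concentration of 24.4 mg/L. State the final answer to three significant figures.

θ_c ≈ 1.60 d

Specific growth rate at S = 24.4 mg/L: μ = YkS/(K_s+S) = 0.556·4.74·24.4/(64.7+24.4) = 0.7217 d⁻¹.
Then 1/θ_c = μ − k_d = 0.7217 − 0.0976 = 0.6241 d⁻¹, giving θ_c = 1.602 d.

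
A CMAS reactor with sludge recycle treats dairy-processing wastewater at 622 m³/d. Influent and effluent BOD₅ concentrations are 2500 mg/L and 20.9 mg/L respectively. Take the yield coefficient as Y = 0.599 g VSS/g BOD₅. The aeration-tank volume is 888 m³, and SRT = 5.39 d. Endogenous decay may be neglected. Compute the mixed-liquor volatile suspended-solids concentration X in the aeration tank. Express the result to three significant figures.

X ≈ 5610 mg/L

From V·X = Y·Q·(S₀ − S)·θ_c (decay neglected): X = 0.599 × 622 × (2500 − 20.9) × 5.39 / 888 = 5606 mg/L.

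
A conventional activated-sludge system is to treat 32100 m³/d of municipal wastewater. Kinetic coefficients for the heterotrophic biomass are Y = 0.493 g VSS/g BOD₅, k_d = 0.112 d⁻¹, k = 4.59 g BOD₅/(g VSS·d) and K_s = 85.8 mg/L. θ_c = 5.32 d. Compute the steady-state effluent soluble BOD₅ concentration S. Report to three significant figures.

S ≈ 13.1 mg/L

Effluent substrate depends only on kinetics and SRT: S = K_s(1 + k_d θ_c) / [θ_c(Yk − k_d) − 1] = 85.8 × (1 + 0.112 × 5.32) / [5.32 × (0.493 × 4.59 − 0.112) − 1] = 136.9 / 10.44 = 13.11 mg/L.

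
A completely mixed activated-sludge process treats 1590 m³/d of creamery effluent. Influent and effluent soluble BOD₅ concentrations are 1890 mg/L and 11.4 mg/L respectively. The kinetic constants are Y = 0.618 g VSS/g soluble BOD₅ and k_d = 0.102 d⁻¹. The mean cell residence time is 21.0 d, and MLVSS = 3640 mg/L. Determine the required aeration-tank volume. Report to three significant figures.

Steady-state biomass mass balance: V·X·(1 + k_d·θ_c) = Y·Q·(S₀ − S)·θ_c, so V = 0.618 × 1590 × (1890 − 11.4) × 21.0 / [3640 × (1 + 0.102 × 21.0)] = 3.88×10^7 / 11437 = 3389 m³.

V ≈ 3390 m³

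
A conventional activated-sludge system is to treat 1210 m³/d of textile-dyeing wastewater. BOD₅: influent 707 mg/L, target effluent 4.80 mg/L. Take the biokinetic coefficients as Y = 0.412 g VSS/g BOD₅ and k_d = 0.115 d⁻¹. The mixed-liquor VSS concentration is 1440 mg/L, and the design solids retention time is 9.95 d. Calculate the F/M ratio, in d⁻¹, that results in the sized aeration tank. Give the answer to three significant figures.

Steady-state biomass mass balance: V·X·(1 + k_d·θ_c) = Y·Q·(S₀ − S)·θ_c, so V = 0.412 × 1210 × (707 − 4.80) × 9.95 / [1440 × (1 + 0.115 × 9.95)] = 3.48×10^6 / 3088 = 1128 m³.
F/M = applied load / biomass = Q·S₀/(V·X) = 1210 × 707 / (1128 × 1440) = 0.5266 d⁻¹.

F/M ≈ 0.527 d⁻¹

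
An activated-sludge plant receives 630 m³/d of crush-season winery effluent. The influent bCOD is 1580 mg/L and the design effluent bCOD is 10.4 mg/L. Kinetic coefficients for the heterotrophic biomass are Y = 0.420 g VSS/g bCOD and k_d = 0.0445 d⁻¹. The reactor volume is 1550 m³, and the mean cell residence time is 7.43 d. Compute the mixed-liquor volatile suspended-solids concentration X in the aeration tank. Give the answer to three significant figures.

X ≈ 1500 mg/L

Solving the biomass balance for X: X = Y Q (S₀−S) θ_c / [V (1+k_d θ_c)] = 0.420 × 630 × (1580 − 10.4) × 7.43 / [1550 × (1 + 0.0445 × 7.43)] = 1496 mg/L.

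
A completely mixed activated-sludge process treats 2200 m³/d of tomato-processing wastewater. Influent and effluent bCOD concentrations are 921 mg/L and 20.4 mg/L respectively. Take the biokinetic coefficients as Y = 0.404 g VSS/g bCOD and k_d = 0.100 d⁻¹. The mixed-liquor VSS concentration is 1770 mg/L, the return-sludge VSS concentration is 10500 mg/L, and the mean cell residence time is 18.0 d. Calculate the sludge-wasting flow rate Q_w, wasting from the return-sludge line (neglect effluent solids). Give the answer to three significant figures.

From the SRT design equation V = Y Q (S₀−S) θ_c / [X (1 + k_d θ_c)] = 0.404 × 2200 × (921 − 20.4) × 18.0 / [1770 × (1 + 0.100 × 18.0)] = 1.44×10^7 / 4956 = 2907 m³.
θ_c = V·X/(Q_w·X_r) when wasting from the recycle, so Q_w = V·X/(θ_c·X_r) = 2907 × 1770 / (18.0 × 10500) = 27.23 m³/d.

Q_w ≈ 27.2 m³/d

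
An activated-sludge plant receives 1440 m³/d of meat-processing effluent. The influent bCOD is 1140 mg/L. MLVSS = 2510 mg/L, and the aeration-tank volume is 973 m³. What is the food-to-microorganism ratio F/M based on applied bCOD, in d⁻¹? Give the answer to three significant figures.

F/M ≈ 0.672 d⁻¹

F/M = applied load / biomass = Q·S₀/(V·X) = 1440 × 1140 / (973.0 × 2510) = 0.6722 d⁻¹.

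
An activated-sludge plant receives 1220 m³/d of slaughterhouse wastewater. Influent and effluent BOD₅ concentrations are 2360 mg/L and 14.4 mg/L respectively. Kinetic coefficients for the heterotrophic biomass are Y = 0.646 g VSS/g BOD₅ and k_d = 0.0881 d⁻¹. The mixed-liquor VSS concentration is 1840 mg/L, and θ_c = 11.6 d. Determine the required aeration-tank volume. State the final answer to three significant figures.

V ≈ 5760 m³

From the SRT design equation V = Y Q (S₀−S) θ_c / [X (1 + k_d θ_c)] = 0.646 × 1220 × (2360 − 14.4) × 11.6 / [1840 × (1 + 0.0881 × 11.6)] = 2.14×10^7 / 3720 = 5764 m³.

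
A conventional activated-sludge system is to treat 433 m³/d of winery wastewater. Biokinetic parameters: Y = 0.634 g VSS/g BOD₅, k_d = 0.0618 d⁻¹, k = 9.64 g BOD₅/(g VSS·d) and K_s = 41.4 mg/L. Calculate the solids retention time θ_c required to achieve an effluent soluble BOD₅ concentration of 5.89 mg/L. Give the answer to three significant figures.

θ_c ≈ 1.43 d

From 1/θ_c = Y·k·S/(K_s + S) − k_d: Y·k·S/(K_s+S) = 0.634 × 9.64 × 5.89 / (41.4 + 5.89) = 0.7612 d⁻¹.
1/θ_c = 0.7612 − 0.0618 = 0.6994 d⁻¹, so θ_c = 1.430 d.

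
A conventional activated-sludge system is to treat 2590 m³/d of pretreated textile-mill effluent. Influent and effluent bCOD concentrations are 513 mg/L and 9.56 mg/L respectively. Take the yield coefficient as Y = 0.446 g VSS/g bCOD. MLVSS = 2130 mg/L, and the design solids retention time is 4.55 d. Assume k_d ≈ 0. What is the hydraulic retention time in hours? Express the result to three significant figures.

τ ≈ 11.5 h

V·X = Y·Q·ΔS·θ_c gives V = 0.446 × 2590 × (513 − 9.56) × 4.55 / 2130 = 1242 m³.
Hydraulic retention time τ = V/Q = 1242 / 2590 = 0.4796 d = 11.51 h.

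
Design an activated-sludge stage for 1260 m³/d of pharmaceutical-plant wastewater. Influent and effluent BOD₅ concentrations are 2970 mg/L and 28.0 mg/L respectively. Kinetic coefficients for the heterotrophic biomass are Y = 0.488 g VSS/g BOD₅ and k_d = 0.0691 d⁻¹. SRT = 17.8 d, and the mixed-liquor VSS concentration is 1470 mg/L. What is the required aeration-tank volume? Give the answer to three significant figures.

Rearranging the biomass balance for a CMAS with decay, V = Y·Q·ΔS·θ_c / [X·(1+k_d θ_c)] = 0.488 × 1260 × (2970 − 28.0) × 17.8 / [1470 × (1 + 0.0691 × 17.8)] = 3.22×10^7 / 3278 = 9823 m³.

V ≈ 9820 m³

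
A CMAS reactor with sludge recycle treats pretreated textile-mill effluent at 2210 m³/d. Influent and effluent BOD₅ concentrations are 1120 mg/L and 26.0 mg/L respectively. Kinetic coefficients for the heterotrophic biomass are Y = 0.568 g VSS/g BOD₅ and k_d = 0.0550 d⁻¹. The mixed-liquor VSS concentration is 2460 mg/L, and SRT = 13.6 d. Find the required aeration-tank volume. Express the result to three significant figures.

Rearranging the biomass balance for a CMAS with decay, V = Y·Q·ΔS·θ_c / [X·(1+k_d θ_c)] = 0.568 × 2210 × (1120 − 26.0) × 13.6 / [2460 × (1 + 0.0550 × 13.6)] = 1.87×10^7 / 4300 = 4343 m³.

V ≈ 4340 m³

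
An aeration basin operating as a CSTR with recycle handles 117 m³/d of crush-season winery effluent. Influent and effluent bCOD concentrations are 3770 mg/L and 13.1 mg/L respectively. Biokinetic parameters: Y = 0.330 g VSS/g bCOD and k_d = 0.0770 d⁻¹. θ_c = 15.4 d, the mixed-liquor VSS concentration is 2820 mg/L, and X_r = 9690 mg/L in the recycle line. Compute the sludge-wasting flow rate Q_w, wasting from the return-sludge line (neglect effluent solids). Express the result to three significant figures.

Q_w ≈ 6.85 m³/d

Steady-state biomass mass balance: V·X·(1 + k_d·θ_c) = Y·Q·(S₀ − S)·θ_c, so V = 0.330 × 117 × (3770 − 13.1) × 15.4 / [2820 × (1 + 0.0770 × 15.4)] = 2.23×10^6 / 6164 = 362.4 m³.
Q_w = (V·X)/(θ_c X_r) = 362.4 × 2820 / (15.4 × 9690) = 6.848 m³/d.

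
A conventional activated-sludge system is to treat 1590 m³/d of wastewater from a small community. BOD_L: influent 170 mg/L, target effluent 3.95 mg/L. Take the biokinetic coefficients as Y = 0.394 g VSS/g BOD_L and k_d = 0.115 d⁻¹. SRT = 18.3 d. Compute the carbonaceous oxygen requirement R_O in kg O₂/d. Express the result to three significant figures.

R_O ≈ 216 kg O₂/d

Correct the yield for decay: Y_obs = Y/(1 + k_d θ_c) = 0.394 / (1 + 0.115 × 18.3) = 0.394 / 3.105 = 0.1269.
Mass of BOD_L removed per day: Q(S₀ − S) = 1590 × 166.1 g/m³ = 264.0 kg/d.
Net sludge production P_X = 0.1269 × 264.0 = 33.51 kg VSS/d.
R_O = Q·(S₀ − S) − 1.42·P_X = 264.0 − 1.42 × 33.51 = 216.4 kg O₂/d.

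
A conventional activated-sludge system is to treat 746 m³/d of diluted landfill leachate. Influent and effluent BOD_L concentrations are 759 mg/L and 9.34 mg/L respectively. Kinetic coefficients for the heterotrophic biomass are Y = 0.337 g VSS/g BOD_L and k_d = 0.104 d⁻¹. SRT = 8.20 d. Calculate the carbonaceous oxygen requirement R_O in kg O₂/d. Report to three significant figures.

R_O ≈ 415 kg O₂/d

Observed yield with endogenous decay: Y_obs = Y / (1 + k_d·θ_c) = 0.337 / (1 + 0.104 × 8.20) = 0.337 / 1.853 = 0.1819 g VSS/g BOD_L.
ΔS = 759 − 9.34 = 749.7 mg/L, so the substrate removal rate is 746 × 749.7/1000 = 559.2 kg BOD_L/d.
Biomass synthesised: P_X = Y_obs × 559.2 = 101.7 kg VSS/d.
R_O = Q·ΔS − 1.42 P_X = 559.2 − 144.4 = 414.8 kg O₂/d.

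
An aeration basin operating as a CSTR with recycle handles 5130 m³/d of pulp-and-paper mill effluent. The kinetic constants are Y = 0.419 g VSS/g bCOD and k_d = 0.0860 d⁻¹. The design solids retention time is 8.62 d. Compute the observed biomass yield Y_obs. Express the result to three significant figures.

Y_obs = Y / (1 + k_d θ_c) = 0.419 / (1 + 0.0860 × 8.62) = 0.419 / 1.741 = 0.2406.

Y_obs ≈ 0.241 g VSS/g bCOD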